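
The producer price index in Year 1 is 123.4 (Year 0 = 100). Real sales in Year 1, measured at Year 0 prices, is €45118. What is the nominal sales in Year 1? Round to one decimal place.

Nominal = Real × (Index/100) = 45118 × (123.4/100)
        = 45118 × 1.234 = 55675.6120

55675.6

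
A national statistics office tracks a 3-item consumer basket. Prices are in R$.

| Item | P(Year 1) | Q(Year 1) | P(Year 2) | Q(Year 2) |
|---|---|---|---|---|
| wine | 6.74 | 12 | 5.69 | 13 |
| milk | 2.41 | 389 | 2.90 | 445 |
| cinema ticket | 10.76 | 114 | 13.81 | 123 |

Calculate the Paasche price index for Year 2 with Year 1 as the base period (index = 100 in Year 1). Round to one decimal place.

Paasche price index uses current-period quantities as weights.
ΣP(Year 2)·Q(Year 2) = 5.69×13 + 2.90×445 + 13.81×123 = 73.97 + 1290.5 + 1698.63 = 3063.1
ΣP(Year 1)·Q(Year 2) = 6.74×13 + 2.41×445 + 10.76×123 = 87.62 + 1072.45 + 1323.48 = 2483.55
Index = 3063.1 / 2483.55 × 100 = 123.3355

123.3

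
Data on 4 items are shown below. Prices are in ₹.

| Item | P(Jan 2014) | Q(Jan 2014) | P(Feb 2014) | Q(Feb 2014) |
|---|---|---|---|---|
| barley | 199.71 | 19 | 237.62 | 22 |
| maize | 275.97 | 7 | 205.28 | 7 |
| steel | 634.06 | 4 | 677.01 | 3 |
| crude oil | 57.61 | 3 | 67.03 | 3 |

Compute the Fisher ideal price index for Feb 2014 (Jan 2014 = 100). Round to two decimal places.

Laspeyres component (base-period weights):
ΣP(Feb 2014)Q(Jan 2014) = 237.62×19 + 205.28×7 + 677.01×4 + 67.03×3 = 4514.78 + 1436.96 + 2708.04 + 201.09 = 8860.87
ΣP(Jan 2014)Q(Jan 2014) = 199.71×19 + 275.97×7 + 634.06×4 + 57.61×3 = 3794.49 + 1931.79 + 2536.24 + 172.83 = 8435.35
L = 8860.87 / 8435.35 × 100 = 105.0445
Paasche component (current-period weights):
ΣP(Feb 2014)Q(Feb 2014) = 237.62×22 + 205.28×7 + 677.01×3 + 67.03×3 = 5227.64 + 1436.96 + 2031.03 + 201.09 = 8896.72
ΣP(Jan 2014)Q(Feb 2014) = 199.71×22 + 275.97×7 + 634.06×3 + 57.61×3 = 4393.62 + 1931.79 + 1902.18 + 172.83 = 8400.42
P = 8896.72 / 8400.42 × 100 = 105.9080
Fisher = √(L × P) = √(105.0445 × 105.9080) = 105.4754

105.48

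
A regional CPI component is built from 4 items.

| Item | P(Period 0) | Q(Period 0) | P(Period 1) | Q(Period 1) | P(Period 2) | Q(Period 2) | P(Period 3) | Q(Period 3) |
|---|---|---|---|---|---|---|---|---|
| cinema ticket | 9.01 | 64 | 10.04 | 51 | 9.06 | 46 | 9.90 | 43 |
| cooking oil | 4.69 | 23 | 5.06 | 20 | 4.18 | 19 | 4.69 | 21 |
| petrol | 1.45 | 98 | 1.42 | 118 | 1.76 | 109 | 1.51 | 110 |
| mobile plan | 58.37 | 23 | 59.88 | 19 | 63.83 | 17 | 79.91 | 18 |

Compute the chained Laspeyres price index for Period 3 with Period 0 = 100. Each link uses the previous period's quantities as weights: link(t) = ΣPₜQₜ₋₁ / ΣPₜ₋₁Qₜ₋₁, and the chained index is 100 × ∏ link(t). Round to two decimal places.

125.35

Link Period 0→Period 1:
ΣP(Period 1)Q(Period 0) = 10.04×64 + 5.06×23 + 1.42×98 + 59.88×23 = 642.56 + 116.38 + 139.16 + 1377.24 = 2275.34
ΣP(Period 0)Q(Period 0) = 9.01×64 + 4.69×23 + 1.45×98 + 58.37×23 = 576.64 + 107.87 + 142.1 + 1342.51 = 2169.12
link = 2275.34/2169.12 = 1.048969
Link Period 1→Period 2:
ΣP(Period 2)Q(Period 1) = 9.06×51 + 4.18×20 + 1.76×118 + 63.83×19 = 462.06 + 83.6 + 207.68 + 1212.77 = 1966.11
ΣP(Period 1)Q(Period 1) = 10.04×51 + 5.06×20 + 1.42×118 + 59.88×19 = 512.04 + 101.2 + 167.56 + 1137.72 = 1918.52
link = 1966.11/1918.52 = 1.024806
Link Period 2→Period 3:
ΣP(Period 3)Q(Period 2) = 9.90×46 + 4.69×19 + 1.51×109 + 79.91×17 = 455.4 + 89.11 + 164.59 + 1358.47 = 2067.57
ΣP(Period 2)Q(Period 2) = 9.06×46 + 4.18×19 + 1.76×109 + 63.83×17 = 416.76 + 79.42 + 191.84 + 1085.11 = 1773.13
link = 2067.57/1773.13 = 1.166057
Chained index = 100 × 1.048969 × 1.024806 × 1.166057 = 125.3499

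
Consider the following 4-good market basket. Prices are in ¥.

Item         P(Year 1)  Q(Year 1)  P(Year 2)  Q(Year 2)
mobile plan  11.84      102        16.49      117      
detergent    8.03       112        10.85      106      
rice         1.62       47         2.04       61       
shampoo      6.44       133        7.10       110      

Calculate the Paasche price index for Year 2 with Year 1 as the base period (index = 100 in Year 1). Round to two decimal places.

Paasche price index uses current-period quantities as weights.
ΣP(Year 2)·Q(Year 2) = 16.49×117 + 10.85×106 + 2.04×61 + 7.10×110 = 1929.33 + 1150.1 + 124.44 + 781 = 3984.87
ΣP(Year 1)·Q(Year 2) = 11.84×117 + 8.03×106 + 1.62×61 + 6.44×110 = 1385.28 + 851.18 + 98.82 + 708.4 = 3043.68
Index = 3984.87 / 3043.68 × 100 = 130.9228

130.92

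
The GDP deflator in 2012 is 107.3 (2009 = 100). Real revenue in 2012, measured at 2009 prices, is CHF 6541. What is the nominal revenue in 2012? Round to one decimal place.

Nominal = Real × (Index/100) = 6541 × (107.3/100)
        = 6541 × 1.073 = 7018.4930

7018.5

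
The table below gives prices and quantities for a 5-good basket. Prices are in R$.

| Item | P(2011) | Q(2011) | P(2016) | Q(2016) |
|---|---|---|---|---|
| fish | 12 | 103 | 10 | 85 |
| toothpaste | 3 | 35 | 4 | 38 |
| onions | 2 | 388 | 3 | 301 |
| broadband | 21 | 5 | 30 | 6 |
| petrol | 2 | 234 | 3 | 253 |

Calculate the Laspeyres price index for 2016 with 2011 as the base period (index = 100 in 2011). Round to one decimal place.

Laspeyres price index uses base-period quantities as weights.
ΣP(2016)·Q(2011) = 10×103 + 4×35 + 3×388 + 30×5 + 3×234 = 1030 + 140 + 1164 + 150 + 702 = 3186
ΣP(2011)·Q(2011) = 12×103 + 3×35 + 2×388 + 21×5 + 2×234 = 1236 + 105 + 776 + 105 + 468 = 2690
Index = 3186 / 2690 × 100 = 118.4387

118.4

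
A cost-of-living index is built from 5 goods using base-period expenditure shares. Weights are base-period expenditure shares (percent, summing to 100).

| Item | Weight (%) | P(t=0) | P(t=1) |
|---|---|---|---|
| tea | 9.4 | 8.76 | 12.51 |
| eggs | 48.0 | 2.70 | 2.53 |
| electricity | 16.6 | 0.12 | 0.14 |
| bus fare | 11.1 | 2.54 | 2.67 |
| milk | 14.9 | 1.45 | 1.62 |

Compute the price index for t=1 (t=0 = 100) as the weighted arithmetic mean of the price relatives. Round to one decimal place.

106.1

tea: 9.4 × (12.51/8.76) = 9.4 × 1.428082 = 13.4240
eggs: 48.0 × (2.53/2.70) = 48.0 × 0.937037 = 44.9778
electricity: 16.6 × (0.14/0.12) = 16.6 × 1.166667 = 19.3667
bus fare: 11.1 × (2.67/2.54) = 11.1 × 1.051181 = 11.6681
milk: 14.9 × (1.62/1.45) = 14.9 × 1.117241 = 16.6469
Index = Σ wᵢ·(p₁ᵢ/p₀ᵢ) = 13.4240 + 44.9778 + 19.3667 + 11.6681 + 16.6469 = 106.0834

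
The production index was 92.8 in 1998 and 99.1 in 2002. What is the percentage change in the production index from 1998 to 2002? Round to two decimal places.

6.79%

Change = (99.1 − 92.8) / 92.8 × 100
       = 6.3 / 92.8 × 100 = 6.7888%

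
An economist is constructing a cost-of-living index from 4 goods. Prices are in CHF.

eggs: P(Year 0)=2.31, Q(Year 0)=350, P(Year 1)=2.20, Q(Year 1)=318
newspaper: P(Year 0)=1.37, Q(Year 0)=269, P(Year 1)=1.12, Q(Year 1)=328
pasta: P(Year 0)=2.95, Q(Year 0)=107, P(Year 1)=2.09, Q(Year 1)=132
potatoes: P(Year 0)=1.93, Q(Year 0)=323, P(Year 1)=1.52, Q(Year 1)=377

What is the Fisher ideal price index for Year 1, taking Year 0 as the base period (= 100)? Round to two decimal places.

83.83

Laspeyres component (base-period weights):
ΣP(Year 1)Q(Year 0) = 2.20×350 + 1.12×269 + 2.09×107 + 1.52×323 = 770 + 301.28 + 223.63 + 490.96 = 1785.87
ΣP(Year 0)Q(Year 0) = 2.31×350 + 1.37×269 + 2.95×107 + 1.93×323 = 808.5 + 368.53 + 315.65 + 623.39 = 2116.07
L = 1785.87 / 2116.07 × 100 = 84.3956
Paasche component (current-period weights):
ΣP(Year 1)Q(Year 1) = 2.20×318 + 1.12×328 + 2.09×132 + 1.52×377 = 699.6 + 367.36 + 275.88 + 573.04 = 1915.88
ΣP(Year 0)Q(Year 1) = 2.31×318 + 1.37×328 + 2.95×132 + 1.93×377 = 734.58 + 449.36 + 389.4 + 727.61 = 2300.95
P = 1915.88 / 2300.95 × 100 = 83.2647
Fisher = √(L × P) = √(84.3956 × 83.2647) = 83.8283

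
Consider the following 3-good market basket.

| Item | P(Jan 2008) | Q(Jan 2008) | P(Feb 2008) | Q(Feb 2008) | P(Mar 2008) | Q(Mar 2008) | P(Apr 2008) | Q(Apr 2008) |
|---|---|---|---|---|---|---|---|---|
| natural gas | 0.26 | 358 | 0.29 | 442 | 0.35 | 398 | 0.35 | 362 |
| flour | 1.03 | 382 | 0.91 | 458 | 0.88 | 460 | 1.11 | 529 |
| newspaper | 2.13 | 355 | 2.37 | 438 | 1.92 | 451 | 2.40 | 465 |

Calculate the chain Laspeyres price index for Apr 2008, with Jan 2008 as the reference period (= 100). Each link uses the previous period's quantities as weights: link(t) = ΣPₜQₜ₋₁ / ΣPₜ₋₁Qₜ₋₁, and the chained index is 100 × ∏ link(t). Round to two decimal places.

112.93

Link Jan 2008→Feb 2008:
ΣP(Feb 2008)Q(Jan 2008) = 0.29×358 + 0.91×382 + 2.37×355 = 103.82 + 347.62 + 841.35 = 1292.79
ΣP(Jan 2008)Q(Jan 2008) = 0.26×358 + 1.03×382 + 2.13×355 = 93.08 + 393.46 + 756.15 = 1242.69
link = 1292.79/1242.69 = 1.040316
Link Feb 2008→Mar 2008:
ΣP(Mar 2008)Q(Feb 2008) = 0.35×442 + 0.88×458 + 1.92×438 = 154.7 + 403.04 + 840.96 = 1398.7
ΣP(Feb 2008)Q(Feb 2008) = 0.29×442 + 0.91×458 + 2.37×438 = 128.18 + 416.78 + 1038.06 = 1583.02
link = 1398.7/1583.02 = 0.883564
Link Mar 2008→Apr 2008:
ΣP(Apr 2008)Q(Mar 2008) = 0.35×398 + 1.11×460 + 2.40×451 = 139.3 + 510.6 + 1082.4 = 1732.3
ΣP(Mar 2008)Q(Mar 2008) = 0.35×398 + 0.88×460 + 1.92×451 = 139.3 + 404.8 + 865.92 = 1410.02
link = 1732.3/1410.02 = 1.228564
Chained index = 100 × 1.040316 × 0.883564 × 1.228564 = 112.9279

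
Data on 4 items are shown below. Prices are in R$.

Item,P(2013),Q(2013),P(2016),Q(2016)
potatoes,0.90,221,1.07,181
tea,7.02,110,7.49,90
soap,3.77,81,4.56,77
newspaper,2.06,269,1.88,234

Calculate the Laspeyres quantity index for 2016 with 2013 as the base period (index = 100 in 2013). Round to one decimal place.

85.6

Laspeyres quantity index uses base-period prices as weights.
ΣP(2013)·Q(2016) = 0.90×181 + 7.02×90 + 3.77×77 + 2.06×234 = 162.9 + 631.8 + 290.29 + 482.04 = 1567.03
ΣP(2013)·Q(2013) = 0.90×221 + 7.02×110 + 3.77×81 + 2.06×269 = 198.9 + 772.2 + 305.37 + 554.14 = 1830.61
Index = 1567.03 / 1830.61 × 100 = 85.6015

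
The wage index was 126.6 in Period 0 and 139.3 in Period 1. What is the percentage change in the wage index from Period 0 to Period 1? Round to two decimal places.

10.03%

Change = (139.3 − 126.6) / 126.6 × 100
       = 12.7 / 126.6 × 100 = 10.0316%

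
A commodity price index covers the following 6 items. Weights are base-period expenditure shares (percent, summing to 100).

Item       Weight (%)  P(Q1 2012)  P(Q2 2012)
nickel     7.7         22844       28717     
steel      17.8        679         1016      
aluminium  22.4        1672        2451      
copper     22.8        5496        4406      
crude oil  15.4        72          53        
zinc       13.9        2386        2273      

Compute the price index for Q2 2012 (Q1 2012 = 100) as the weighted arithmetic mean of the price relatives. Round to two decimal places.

112.01

nickel: 7.7 × (28717/22844) = 7.7 × 1.257092 = 9.6796
steel: 17.8 × (1016/679) = 17.8 × 1.496318 = 26.6345
aluminium: 22.4 × (2451/1672) = 22.4 × 1.465909 = 32.8364
copper: 22.8 × (4406/5496) = 22.8 × 0.801674 = 18.2782
crude oil: 15.4 × (53/72) = 15.4 × 0.736111 = 11.3361
zinc: 13.9 × (2273/2386) = 13.9 × 0.952640 = 13.2417
Index = Σ wᵢ·(p₁ᵢ/p₀ᵢ) = 9.6796 + 26.6345 + 32.8364 + 18.2782 + 11.3361 + 13.2417 = 112.0064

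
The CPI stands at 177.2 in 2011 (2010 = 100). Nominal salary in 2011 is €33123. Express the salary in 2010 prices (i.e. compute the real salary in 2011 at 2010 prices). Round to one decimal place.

Real = Nominal ÷ (Index/100) = 33123 ÷ (177.2/100)
     = 33123 ÷ 1.772 = 18692.4379

18692.4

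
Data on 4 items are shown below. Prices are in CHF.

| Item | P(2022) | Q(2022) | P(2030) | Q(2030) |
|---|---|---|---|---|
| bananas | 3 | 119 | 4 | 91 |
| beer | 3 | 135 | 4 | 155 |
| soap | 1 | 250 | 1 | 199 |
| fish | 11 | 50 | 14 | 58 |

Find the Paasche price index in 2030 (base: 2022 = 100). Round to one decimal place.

126.7

Paasche price index uses current-period quantities as weights.
ΣP(2030)·Q(2030) = 4×91 + 4×155 + 1×199 + 14×58 = 364 + 620 + 199 + 812 = 1995
ΣP(2022)·Q(2030) = 3×91 + 3×155 + 1×199 + 11×58 = 273 + 465 + 199 + 638 = 1575
Index = 1995 / 1575 × 100 = 126.6667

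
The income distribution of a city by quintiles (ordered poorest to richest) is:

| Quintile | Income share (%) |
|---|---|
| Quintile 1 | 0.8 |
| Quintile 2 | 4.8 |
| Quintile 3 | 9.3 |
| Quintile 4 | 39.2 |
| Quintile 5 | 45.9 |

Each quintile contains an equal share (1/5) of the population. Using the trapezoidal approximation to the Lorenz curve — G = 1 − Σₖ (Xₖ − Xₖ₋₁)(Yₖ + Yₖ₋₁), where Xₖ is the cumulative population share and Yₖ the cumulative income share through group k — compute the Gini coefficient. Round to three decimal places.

0.498

Cumulative income shares Yₖ: 0.0080, 0.0560, 0.1490, 0.5410, 1.0000
Σ (Xₖ−Xₖ₋₁)(Yₖ+Yₖ₋₁) = (1/5)(0.0080+0.0000) + (1/5)(0.0560+0.0080) + (1/5)(0.1490+0.0560) + (1/5)(0.5410+0.1490) + (1/5)(1.0000+0.5410)
  = 0.0016 + 0.0128 + 0.0410 + 0.1380 + 0.3082 = 0.5016
G = 1 − 0.5016 = 0.4984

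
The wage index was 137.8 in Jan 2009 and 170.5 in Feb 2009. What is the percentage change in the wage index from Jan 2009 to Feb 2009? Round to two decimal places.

Change = (170.5 − 137.8) / 137.8 × 100
       = 32.7 / 137.8 × 100 = 23.7300%

23.73%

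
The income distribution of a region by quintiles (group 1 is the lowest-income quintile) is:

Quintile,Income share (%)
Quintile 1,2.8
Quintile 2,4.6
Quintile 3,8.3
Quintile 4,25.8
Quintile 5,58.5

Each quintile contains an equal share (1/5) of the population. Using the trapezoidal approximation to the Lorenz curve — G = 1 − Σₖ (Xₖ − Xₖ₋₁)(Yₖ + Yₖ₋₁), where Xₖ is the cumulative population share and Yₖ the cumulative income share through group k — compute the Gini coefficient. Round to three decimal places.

0.530

Cumulative income shares Yₖ: 0.0280, 0.0740, 0.1570, 0.4150, 1.0000
Σ (Xₖ−Xₖ₋₁)(Yₖ+Yₖ₋₁) = (1/5)(0.0280+0.0000) + (1/5)(0.0740+0.0280) + (1/5)(0.1570+0.0740) + (1/5)(0.4150+0.1570) + (1/5)(1.0000+0.4150)
  = 0.0056 + 0.0204 + 0.0462 + 0.1144 + 0.2830 = 0.4696
G = 1 − 0.4696 = 0.5304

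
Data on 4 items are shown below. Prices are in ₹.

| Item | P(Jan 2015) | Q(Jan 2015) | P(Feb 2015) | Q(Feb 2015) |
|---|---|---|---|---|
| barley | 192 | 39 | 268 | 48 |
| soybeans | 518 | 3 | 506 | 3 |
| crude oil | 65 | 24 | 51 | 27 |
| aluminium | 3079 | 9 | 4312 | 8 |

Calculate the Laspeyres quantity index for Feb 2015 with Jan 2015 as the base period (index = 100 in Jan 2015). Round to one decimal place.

Laspeyres quantity index uses base-period prices as weights.
ΣP(Jan 2015)·Q(Feb 2015) = 192×48 + 518×3 + 65×27 + 3079×8 = 9216 + 1554 + 1755 + 24632 = 37157
ΣP(Jan 2015)·Q(Jan 2015) = 192×39 + 518×3 + 65×24 + 3079×9 = 7488 + 1554 + 1560 + 27711 = 38313
Index = 37157 / 38313 × 100 = 96.9827

97.0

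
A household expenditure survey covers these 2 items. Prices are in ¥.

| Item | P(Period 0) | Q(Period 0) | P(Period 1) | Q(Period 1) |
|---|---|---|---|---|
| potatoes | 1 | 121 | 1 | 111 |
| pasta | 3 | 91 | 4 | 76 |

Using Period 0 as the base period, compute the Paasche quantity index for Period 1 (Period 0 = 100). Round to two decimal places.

Paasche quantity index uses current-period prices as weights.
ΣP(Period 1)·Q(Period 1) = 1×111 + 4×76 = 111 + 304 = 415
ΣP(Period 1)·Q(Period 0) = 1×121 + 4×91 = 121 + 364 = 485
Index = 415 / 485 × 100 = 85.5670

85.57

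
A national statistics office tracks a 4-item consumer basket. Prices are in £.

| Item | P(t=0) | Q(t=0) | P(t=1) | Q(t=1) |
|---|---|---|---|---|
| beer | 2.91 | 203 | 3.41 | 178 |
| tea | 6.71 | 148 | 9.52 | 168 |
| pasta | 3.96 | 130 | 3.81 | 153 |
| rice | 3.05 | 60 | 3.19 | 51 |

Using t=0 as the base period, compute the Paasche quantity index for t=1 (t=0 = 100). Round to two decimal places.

Paasche quantity index uses current-period prices as weights.
ΣP(t=1)·Q(t=1) = 3.41×178 + 9.52×168 + 3.81×153 + 3.19×51 = 606.98 + 1599.36 + 582.93 + 162.69 = 2951.96
ΣP(t=1)·Q(t=0) = 3.41×203 + 9.52×148 + 3.81×130 + 3.19×60 = 692.23 + 1408.96 + 495.3 + 191.4 = 2787.89
Index = 2951.96 / 2787.89 × 100 = 105.8851

105.89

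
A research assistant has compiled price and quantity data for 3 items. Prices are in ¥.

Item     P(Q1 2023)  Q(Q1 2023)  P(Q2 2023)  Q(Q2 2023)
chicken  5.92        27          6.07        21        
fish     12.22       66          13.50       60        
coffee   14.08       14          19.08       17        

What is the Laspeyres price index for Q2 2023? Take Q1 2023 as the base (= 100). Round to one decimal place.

113.6

Laspeyres price index uses base-period quantities as weights.
ΣP(Q2 2023)·Q(Q1 2023) = 6.07×27 + 13.50×66 + 19.08×14 = 163.89 + 891 + 267.12 = 1322.01
ΣP(Q1 2023)·Q(Q1 2023) = 5.92×27 + 12.22×66 + 14.08×14 = 159.84 + 806.52 + 197.12 = 1163.48
Index = 1322.01 / 1163.48 × 100 = 113.6255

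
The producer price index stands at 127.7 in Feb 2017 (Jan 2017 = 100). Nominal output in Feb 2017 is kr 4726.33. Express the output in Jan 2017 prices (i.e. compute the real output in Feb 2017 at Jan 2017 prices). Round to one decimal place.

3701.1

Real = Nominal ÷ (Index/100) = 4726.33 ÷ (127.7/100)
     = 4726.33 ÷ 1.277 = 3701.1198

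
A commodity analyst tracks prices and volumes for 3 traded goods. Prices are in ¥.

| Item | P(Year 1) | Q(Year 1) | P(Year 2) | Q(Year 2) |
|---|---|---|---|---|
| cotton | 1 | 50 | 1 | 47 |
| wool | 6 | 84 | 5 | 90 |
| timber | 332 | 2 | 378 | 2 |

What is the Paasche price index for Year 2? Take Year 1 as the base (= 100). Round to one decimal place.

100.2

Paasche price index uses current-period quantities as weights.
ΣP(Year 2)·Q(Year 2) = 1×47 + 5×90 + 378×2 = 47 + 450 + 756 = 1253
ΣP(Year 1)·Q(Year 2) = 1×47 + 6×90 + 332×2 = 47 + 540 + 664 = 1251
Index = 1253 / 1251 × 100 = 100.1599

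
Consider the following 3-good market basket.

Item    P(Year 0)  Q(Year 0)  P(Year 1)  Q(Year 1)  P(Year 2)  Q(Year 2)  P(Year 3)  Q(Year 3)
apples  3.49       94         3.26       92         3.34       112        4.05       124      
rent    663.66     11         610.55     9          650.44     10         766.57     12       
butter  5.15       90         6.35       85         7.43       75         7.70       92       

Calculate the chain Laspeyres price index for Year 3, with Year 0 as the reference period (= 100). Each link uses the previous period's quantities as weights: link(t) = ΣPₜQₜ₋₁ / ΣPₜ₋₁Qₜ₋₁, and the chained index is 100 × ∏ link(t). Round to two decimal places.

117.70

Link Year 0→Year 1:
ΣP(Year 1)Q(Year 0) = 3.26×94 + 610.55×11 + 6.35×90 = 306.44 + 6716.05 + 571.5 = 7593.99
ΣP(Year 0)Q(Year 0) = 3.49×94 + 663.66×11 + 5.15×90 = 328.06 + 7300.26 + 463.5 = 8091.82
link = 7593.99/8091.82 = 0.938477
Link Year 1→Year 2:
ΣP(Year 2)Q(Year 1) = 3.34×92 + 650.44×9 + 7.43×85 = 307.28 + 5853.96 + 631.55 = 6792.79
ΣP(Year 1)Q(Year 1) = 3.26×92 + 610.55×9 + 6.35×85 = 299.92 + 5494.95 + 539.75 = 6334.62
link = 6792.79/6334.62 = 1.072328
Link Year 2→Year 3:
ΣP(Year 3)Q(Year 2) = 4.05×112 + 766.57×10 + 7.70×75 = 453.6 + 7665.7 + 577.5 = 8696.8
ΣP(Year 2)Q(Year 2) = 3.34×112 + 650.44×10 + 7.43×75 = 374.08 + 6504.4 + 557.25 = 7435.73
link = 8696.8/7435.73 = 1.169596
Chained index = 100 × 0.938477 × 1.072328 × 1.169596 = 117.7029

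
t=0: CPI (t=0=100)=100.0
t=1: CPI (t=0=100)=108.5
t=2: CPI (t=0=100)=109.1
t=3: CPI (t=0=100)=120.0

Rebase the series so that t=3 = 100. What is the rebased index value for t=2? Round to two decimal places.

Rebased(t=2) = 109.1 / 120.0 × 100 = 90.9167

90.92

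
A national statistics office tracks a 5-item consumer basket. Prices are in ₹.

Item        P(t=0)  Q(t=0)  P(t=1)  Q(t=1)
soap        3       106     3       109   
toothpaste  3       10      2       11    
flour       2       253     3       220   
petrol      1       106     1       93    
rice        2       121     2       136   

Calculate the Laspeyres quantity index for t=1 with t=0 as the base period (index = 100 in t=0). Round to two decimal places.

Laspeyres quantity index uses base-period prices as weights.
ΣP(t=0)·Q(t=1) = 3×109 + 3×11 + 2×220 + 1×93 + 2×136 = 327 + 33 + 440 + 93 + 272 = 1165
ΣP(t=0)·Q(t=0) = 3×106 + 3×10 + 2×253 + 1×106 + 2×121 = 318 + 30 + 506 + 106 + 242 = 1202
Index = 1165 / 1202 × 100 = 96.9218

96.92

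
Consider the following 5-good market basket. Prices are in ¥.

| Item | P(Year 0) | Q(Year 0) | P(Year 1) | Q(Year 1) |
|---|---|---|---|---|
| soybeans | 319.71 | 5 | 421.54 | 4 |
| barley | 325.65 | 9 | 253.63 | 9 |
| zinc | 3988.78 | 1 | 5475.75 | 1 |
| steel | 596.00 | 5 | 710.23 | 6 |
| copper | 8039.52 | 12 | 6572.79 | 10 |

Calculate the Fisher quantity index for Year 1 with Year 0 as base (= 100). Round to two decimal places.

85.72

Laspeyres component (base-period weights):
ΣP(Year 0)Q(Year 1) = 319.71×4 + 325.65×9 + 3988.78×1 + 596.00×6 + 8039.52×10 = 1278.84 + 2930.85 + 3988.78 + 3576 + 80395.2 = 92169.67
ΣP(Year 0)Q(Year 0) = 319.71×5 + 325.65×9 + 3988.78×1 + 596.00×5 + 8039.52×12 = 1598.55 + 2930.85 + 3988.78 + 2980 + 96474.24 = 107972.42
L = 92169.67 / 107972.42 × 100 = 85.3641
Paasche component (current-period weights):
ΣP(Year 1)Q(Year 1) = 421.54×4 + 253.63×9 + 5475.75×1 + 710.23×6 + 6572.79×10 = 1686.16 + 2282.67 + 5475.75 + 4261.38 + 65727.9 = 79433.86
ΣP(Year 1)Q(Year 0) = 421.54×5 + 253.63×9 + 5475.75×1 + 710.23×5 + 6572.79×12 = 2107.7 + 2282.67 + 5475.75 + 3551.15 + 78873.48 = 92290.75
P = 79433.86 / 92290.75 × 100 = 86.0691
Fisher = √(L × P) = √(85.3641 × 86.0691) = 85.7159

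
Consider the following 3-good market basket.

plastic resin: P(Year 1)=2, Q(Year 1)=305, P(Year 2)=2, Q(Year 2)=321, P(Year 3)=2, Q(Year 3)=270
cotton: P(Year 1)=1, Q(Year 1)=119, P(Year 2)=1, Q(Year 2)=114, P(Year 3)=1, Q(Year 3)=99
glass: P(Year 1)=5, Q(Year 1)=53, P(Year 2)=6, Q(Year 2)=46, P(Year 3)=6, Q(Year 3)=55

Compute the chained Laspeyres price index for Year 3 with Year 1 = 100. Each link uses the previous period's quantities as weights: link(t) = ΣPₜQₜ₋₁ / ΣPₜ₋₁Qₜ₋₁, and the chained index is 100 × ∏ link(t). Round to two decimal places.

Link Year 1→Year 2:
ΣP(Year 2)Q(Year 1) = 2×305 + 1×119 + 6×53 = 610 + 119 + 318 = 1047
ΣP(Year 1)Q(Year 1) = 2×305 + 1×119 + 5×53 = 610 + 119 + 265 = 994
link = 1047/994 = 1.053320
Link Year 2→Year 3:
ΣP(Year 3)Q(Year 2) = 2×321 + 1×114 + 6×46 = 642 + 114 + 276 = 1032
ΣP(Year 2)Q(Year 2) = 2×321 + 1×114 + 6×46 = 642 + 114 + 276 = 1032
link = 1032/1032 = 1.000000
Chained index = 100 × 1.053320 × 1.000000 = 105.3320

105.33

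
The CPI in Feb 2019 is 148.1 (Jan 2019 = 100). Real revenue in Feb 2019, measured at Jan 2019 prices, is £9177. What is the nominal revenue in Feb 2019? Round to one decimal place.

13591.1

Nominal = Real × (Index/100) = 9177 × (148.1/100)
        = 9177 × 1.481 = 13591.1370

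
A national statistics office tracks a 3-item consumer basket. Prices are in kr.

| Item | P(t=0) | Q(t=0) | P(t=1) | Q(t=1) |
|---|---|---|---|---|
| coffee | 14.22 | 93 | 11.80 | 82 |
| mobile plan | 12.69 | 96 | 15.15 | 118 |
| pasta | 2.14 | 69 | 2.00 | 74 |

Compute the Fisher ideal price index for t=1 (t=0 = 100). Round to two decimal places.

101.46

Laspeyres component (base-period weights):
ΣP(t=1)Q(t=0) = 11.80×93 + 15.15×96 + 2.00×69 = 1097.4 + 1454.4 + 138 = 2689.8
ΣP(t=0)Q(t=0) = 14.22×93 + 12.69×96 + 2.14×69 = 1322.46 + 1218.24 + 147.66 = 2688.36
L = 2689.8 / 2688.36 × 100 = 100.0536
Paasche component (current-period weights):
ΣP(t=1)Q(t=1) = 11.80×82 + 15.15×118 + 2.00×74 = 967.6 + 1787.7 + 148 = 2903.3
ΣP(t=0)Q(t=1) = 14.22×82 + 12.69×118 + 2.14×74 = 1166.04 + 1497.42 + 158.36 = 2821.82
P = 2903.3 / 2821.82 × 100 = 102.8875
Fisher = √(L × P) = √(100.0536 × 102.8875) = 101.4606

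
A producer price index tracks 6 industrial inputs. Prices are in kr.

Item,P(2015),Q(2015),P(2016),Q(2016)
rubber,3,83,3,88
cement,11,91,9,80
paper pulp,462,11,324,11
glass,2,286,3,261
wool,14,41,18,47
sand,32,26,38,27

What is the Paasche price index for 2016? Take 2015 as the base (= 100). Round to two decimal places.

87.10

Paasche price index uses current-period quantities as weights.
ΣP(2016)·Q(2016) = 3×88 + 9×80 + 324×11 + 3×261 + 18×47 + 38×27 = 264 + 720 + 3564 + 783 + 846 + 1026 = 7203
ΣP(2015)·Q(2016) = 3×88 + 11×80 + 462×11 + 2×261 + 14×47 + 32×27 = 264 + 880 + 5082 + 522 + 658 + 864 = 8270
Index = 7203 / 8270 × 100 = 87.0979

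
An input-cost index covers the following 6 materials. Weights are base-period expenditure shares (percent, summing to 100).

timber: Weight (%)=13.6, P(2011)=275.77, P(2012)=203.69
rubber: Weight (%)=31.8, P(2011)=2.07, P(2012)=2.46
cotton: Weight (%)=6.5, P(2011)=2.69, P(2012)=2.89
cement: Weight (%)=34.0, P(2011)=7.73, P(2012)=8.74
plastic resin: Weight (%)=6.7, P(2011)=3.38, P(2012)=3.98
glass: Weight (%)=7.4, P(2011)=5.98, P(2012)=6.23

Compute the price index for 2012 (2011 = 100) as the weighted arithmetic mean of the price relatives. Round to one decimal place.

timber: 13.6 × (203.69/275.77) = 13.6 × 0.738623 = 10.0453
rubber: 31.8 × (2.46/2.07) = 31.8 × 1.188406 = 37.7913
cotton: 6.5 × (2.89/2.69) = 6.5 × 1.074349 = 6.9833
cement: 34.0 × (8.74/7.73) = 34.0 × 1.130660 = 38.4424
plastic resin: 6.7 × (3.98/3.38) = 6.7 × 1.177515 = 7.8893
glass: 7.4 × (6.23/5.98) = 7.4 × 1.041806 = 7.7094
Index = Σ wᵢ·(p₁ᵢ/p₀ᵢ) = 10.0453 + 37.7913 + 6.9833 + 38.4424 + 7.8893 + 7.7094 = 108.8610

108.9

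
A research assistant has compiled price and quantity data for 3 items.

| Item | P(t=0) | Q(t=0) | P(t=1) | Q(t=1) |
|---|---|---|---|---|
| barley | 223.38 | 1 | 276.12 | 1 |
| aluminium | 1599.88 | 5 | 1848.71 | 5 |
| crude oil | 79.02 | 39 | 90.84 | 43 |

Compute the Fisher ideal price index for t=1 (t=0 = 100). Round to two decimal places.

115.54

Laspeyres component (base-period weights):
ΣP(t=1)Q(t=0) = 276.12×1 + 1848.71×5 + 90.84×39 = 276.12 + 9243.55 + 3542.76 = 13062.43
ΣP(t=0)Q(t=0) = 223.38×1 + 1599.88×5 + 79.02×39 = 223.38 + 7999.4 + 3081.78 = 11304.56
L = 13062.43 / 11304.56 × 100 = 115.5501
Paasche component (current-period weights):
ΣP(t=1)Q(t=1) = 276.12×1 + 1848.71×5 + 90.84×43 = 276.12 + 9243.55 + 3906.12 = 13425.79
ΣP(t=0)Q(t=1) = 223.38×1 + 1599.88×5 + 79.02×43 = 223.38 + 7999.4 + 3397.86 = 11620.64
P = 13425.79 / 11620.64 × 100 = 115.5340
Fisher = √(L × P) = √(115.5501 × 115.5340) = 115.5420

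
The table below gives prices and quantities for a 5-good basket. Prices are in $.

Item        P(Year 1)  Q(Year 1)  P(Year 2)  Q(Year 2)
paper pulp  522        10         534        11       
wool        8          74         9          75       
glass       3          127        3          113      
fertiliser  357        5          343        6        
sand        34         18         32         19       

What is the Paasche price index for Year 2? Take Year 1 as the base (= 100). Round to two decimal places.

100.90

Paasche price index uses current-period quantities as weights.
ΣP(Year 2)·Q(Year 2) = 534×11 + 9×75 + 3×113 + 343×6 + 32×19 = 5874 + 675 + 339 + 2058 + 608 = 9554
ΣP(Year 1)·Q(Year 2) = 522×11 + 8×75 + 3×113 + 357×6 + 34×19 = 5742 + 600 + 339 + 2142 + 646 = 9469
Index = 9554 / 9469 × 100 = 100.8977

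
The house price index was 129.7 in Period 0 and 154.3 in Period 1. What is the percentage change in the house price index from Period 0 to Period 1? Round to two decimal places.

18.97%

Change = (154.3 − 129.7) / 129.7 × 100
       = 24.6 / 129.7 × 100 = 18.9668%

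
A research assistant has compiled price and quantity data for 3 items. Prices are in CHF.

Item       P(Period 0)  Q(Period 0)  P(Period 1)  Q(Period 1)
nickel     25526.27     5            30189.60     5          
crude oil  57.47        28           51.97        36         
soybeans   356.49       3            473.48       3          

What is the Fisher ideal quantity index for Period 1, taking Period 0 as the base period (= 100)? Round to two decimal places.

100.31

Laspeyres component (base-period weights):
ΣP(Period 0)Q(Period 1) = 25526.27×5 + 57.47×36 + 356.49×3 = 127631.35 + 2068.92 + 1069.47 = 130769.74
ΣP(Period 0)Q(Period 0) = 25526.27×5 + 57.47×28 + 356.49×3 = 127631.35 + 1609.16 + 1069.47 = 130309.98
L = 130769.74 / 130309.98 × 100 = 100.3528
Paasche component (current-period weights):
ΣP(Period 1)Q(Period 1) = 30189.60×5 + 51.97×36 + 473.48×3 = 150948 + 1870.92 + 1420.44 = 154239.36
ΣP(Period 1)Q(Period 0) = 30189.60×5 + 51.97×28 + 473.48×3 = 150948 + 1455.16 + 1420.44 = 153823.6
P = 154239.36 / 153823.6 × 100 = 100.2703
Fisher = √(L × P) = √(100.3528 × 100.2703) = 100.3115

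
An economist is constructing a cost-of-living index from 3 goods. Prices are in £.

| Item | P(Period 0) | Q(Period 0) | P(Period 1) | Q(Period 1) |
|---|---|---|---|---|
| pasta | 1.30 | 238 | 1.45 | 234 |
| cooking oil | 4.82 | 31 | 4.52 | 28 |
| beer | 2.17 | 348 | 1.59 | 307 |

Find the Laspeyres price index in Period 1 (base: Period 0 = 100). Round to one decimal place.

85.5

Laspeyres price index uses base-period quantities as weights.
ΣP(Period 1)·Q(Period 0) = 1.45×238 + 4.52×31 + 1.59×348 = 345.1 + 140.12 + 553.32 = 1038.54
ΣP(Period 0)·Q(Period 0) = 1.30×238 + 4.82×31 + 2.17×348 = 309.4 + 149.42 + 755.16 = 1213.98
Index = 1038.54 / 1213.98 × 100 = 85.5484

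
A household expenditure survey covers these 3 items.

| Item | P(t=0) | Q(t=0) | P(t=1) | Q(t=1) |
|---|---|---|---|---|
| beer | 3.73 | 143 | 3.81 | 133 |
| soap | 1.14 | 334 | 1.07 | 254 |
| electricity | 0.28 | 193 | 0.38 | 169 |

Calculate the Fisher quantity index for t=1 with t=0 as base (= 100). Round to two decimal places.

Laspeyres component (base-period weights):
ΣP(t=0)Q(t=1) = 3.73×133 + 1.14×254 + 0.28×169 = 496.09 + 289.56 + 47.32 = 832.97
ΣP(t=0)Q(t=0) = 3.73×143 + 1.14×334 + 0.28×193 = 533.39 + 380.76 + 54.04 = 968.19
L = 832.97 / 968.19 × 100 = 86.0337
Paasche component (current-period weights):
ΣP(t=1)Q(t=1) = 3.81×133 + 1.07×254 + 0.38×169 = 506.73 + 271.78 + 64.22 = 842.73
ΣP(t=1)Q(t=0) = 3.81×143 + 1.07×334 + 0.38×193 = 544.83 + 357.38 + 73.34 = 975.55
P = 842.73 / 975.55 × 100 = 86.3851
Fisher = √(L × P) = √(86.0337 × 86.3851) = 86.2092

86.21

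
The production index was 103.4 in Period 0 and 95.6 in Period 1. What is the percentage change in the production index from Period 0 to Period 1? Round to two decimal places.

Change = (95.6 − 103.4) / 103.4 × 100
       = -7.8 / 103.4 × 100 = -7.5435%

-7.54%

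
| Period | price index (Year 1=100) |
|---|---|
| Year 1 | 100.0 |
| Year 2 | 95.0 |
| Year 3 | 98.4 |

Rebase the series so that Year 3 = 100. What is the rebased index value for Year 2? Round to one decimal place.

96.5

Rebased(Year 2) = 95.0 / 98.4 × 100 = 96.5447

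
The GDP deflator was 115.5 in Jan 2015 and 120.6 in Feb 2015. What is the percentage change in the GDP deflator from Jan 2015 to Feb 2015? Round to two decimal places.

4.42%

Change = (120.6 − 115.5) / 115.5 × 100
       = 5.1 / 115.5 × 100 = 4.4156%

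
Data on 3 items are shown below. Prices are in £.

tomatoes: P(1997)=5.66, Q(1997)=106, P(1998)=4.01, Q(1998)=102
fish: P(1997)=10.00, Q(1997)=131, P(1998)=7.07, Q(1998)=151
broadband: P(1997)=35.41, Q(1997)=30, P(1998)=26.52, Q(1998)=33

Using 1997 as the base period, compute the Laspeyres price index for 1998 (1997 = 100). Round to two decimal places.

72.23

Laspeyres price index uses base-period quantities as weights.
ΣP(1998)·Q(1997) = 4.01×106 + 7.07×131 + 26.52×30 = 425.06 + 926.17 + 795.6 = 2146.83
ΣP(1997)·Q(1997) = 5.66×106 + 10.00×131 + 35.41×30 = 599.96 + 1310 + 1062.3 = 2972.26
Index = 2146.83 / 2972.26 × 100 = 72.2289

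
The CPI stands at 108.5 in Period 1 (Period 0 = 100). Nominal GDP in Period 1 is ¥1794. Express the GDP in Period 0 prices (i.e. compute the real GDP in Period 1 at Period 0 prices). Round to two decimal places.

Real = Nominal ÷ (Index/100) = 1794 ÷ (108.5/100)
     = 1794 ÷ 1.085 = 1653.4562

1653.46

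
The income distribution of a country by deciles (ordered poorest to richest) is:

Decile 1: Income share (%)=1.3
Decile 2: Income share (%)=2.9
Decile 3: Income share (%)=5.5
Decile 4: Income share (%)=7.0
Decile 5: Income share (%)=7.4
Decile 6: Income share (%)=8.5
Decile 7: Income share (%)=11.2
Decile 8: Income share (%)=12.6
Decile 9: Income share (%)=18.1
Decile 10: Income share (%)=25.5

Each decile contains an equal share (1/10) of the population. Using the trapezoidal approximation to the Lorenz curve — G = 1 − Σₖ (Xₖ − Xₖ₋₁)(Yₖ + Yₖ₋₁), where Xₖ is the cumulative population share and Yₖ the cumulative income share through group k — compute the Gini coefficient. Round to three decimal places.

0.373

Cumulative income shares Yₖ: 0.0130, 0.0420, 0.0970, 0.1670, 0.2410, 0.3260, 0.4380, 0.5640, 0.7450, 1.0000
Σ (Xₖ−Xₖ₋₁)(Yₖ+Yₖ₋₁) = (1/10)(0.0130+0.0000) + (1/10)(0.0420+0.0130) + (1/10)(0.0970+0.0420) + (1/10)(0.1670+0.0970) + (1/10)(0.2410+0.1670) + (1/10)(0.3260+0.2410) + (1/10)(0.4380+0.3260) + (1/10)(0.5640+0.4380) + (1/10)(0.7450+0.5640) + (1/10)(1.0000+0.7450)
  = 0.0013 + 0.0055 + 0.0139 + 0.0264 + 0.0408 + 0.0567 + 0.0764 + 0.1002 + 0.1309 + 0.1745 = 0.6266
G = 1 − 0.6266 = 0.3734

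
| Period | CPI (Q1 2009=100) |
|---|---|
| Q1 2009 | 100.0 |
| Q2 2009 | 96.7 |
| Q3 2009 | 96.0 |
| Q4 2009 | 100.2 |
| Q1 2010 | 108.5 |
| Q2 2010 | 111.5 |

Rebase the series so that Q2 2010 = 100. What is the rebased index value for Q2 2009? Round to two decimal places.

Rebased(Q2 2009) = 96.7 / 111.5 × 100 = 86.7265

86.73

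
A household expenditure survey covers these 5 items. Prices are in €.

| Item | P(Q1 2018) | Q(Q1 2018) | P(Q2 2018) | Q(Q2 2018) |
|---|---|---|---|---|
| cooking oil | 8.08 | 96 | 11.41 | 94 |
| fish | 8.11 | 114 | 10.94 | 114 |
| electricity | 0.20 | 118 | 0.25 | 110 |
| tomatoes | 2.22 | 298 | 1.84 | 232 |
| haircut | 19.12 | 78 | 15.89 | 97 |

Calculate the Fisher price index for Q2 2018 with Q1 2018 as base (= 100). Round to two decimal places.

Laspeyres component (base-period weights):
ΣP(Q2 2018)Q(Q1 2018) = 11.41×96 + 10.94×114 + 0.25×118 + 1.84×298 + 15.89×78 = 1095.36 + 1247.16 + 29.5 + 548.32 + 1239.42 = 4159.76
ΣP(Q1 2018)Q(Q1 2018) = 8.08×96 + 8.11×114 + 0.20×118 + 2.22×298 + 19.12×78 = 775.68 + 924.54 + 23.6 + 661.56 + 1491.36 = 3876.74
L = 4159.76 / 3876.74 × 100 = 107.3005
Paasche component (current-period weights):
ΣP(Q2 2018)Q(Q2 2018) = 11.41×94 + 10.94×114 + 0.25×110 + 1.84×232 + 15.89×97 = 1072.54 + 1247.16 + 27.5 + 426.88 + 1541.33 = 4315.41
ΣP(Q1 2018)Q(Q2 2018) = 8.08×94 + 8.11×114 + 0.20×110 + 2.22×232 + 19.12×97 = 759.52 + 924.54 + 22 + 515.04 + 1854.64 = 4075.74
P = 4315.41 / 4075.74 × 100 = 105.8804
Fisher = √(L × P) = √(107.3005 × 105.8804) = 106.5881

106.59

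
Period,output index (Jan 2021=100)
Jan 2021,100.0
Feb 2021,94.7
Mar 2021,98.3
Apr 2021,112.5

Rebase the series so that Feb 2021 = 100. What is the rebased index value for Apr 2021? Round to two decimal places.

Rebased(Apr 2021) = 112.5 / 94.7 × 100 = 118.7962

118.80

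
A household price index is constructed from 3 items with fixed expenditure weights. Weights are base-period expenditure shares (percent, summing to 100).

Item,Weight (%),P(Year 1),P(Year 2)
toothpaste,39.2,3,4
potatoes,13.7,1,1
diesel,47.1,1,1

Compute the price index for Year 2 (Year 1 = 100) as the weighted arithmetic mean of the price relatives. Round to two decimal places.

toothpaste: 39.2 × (4/3) = 39.2 × 1.333333 = 52.2667
potatoes: 13.7 × (1/1) = 13.7 × 1.000000 = 13.7000
diesel: 47.1 × (1/1) = 47.1 × 1.000000 = 47.1000
Index = Σ wᵢ·(p₁ᵢ/p₀ᵢ) = 52.2667 + 13.7000 + 47.1000 = 113.0667

113.07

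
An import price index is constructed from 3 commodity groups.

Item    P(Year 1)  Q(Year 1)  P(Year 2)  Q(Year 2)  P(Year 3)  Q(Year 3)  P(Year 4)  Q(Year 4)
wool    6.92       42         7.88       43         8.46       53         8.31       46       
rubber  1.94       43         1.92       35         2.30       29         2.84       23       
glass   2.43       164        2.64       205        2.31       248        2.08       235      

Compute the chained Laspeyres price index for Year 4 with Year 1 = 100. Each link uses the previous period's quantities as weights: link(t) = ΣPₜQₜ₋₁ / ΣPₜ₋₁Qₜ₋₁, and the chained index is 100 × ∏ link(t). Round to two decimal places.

101.35

Link Year 1→Year 2:
ΣP(Year 2)Q(Year 1) = 7.88×42 + 1.92×43 + 2.64×164 = 330.96 + 82.56 + 432.96 = 846.48
ΣP(Year 1)Q(Year 1) = 6.92×42 + 1.94×43 + 2.43×164 = 290.64 + 83.42 + 398.52 = 772.58
link = 846.48/772.58 = 1.095654
Link Year 2→Year 3:
ΣP(Year 3)Q(Year 2) = 8.46×43 + 2.30×35 + 2.31×205 = 363.78 + 80.5 + 473.55 = 917.83
ΣP(Year 2)Q(Year 2) = 7.88×43 + 1.92×35 + 2.64×205 = 338.84 + 67.2 + 541.2 = 947.24
link = 917.83/947.24 = 0.968952
Link Year 3→Year 4:
ΣP(Year 4)Q(Year 3) = 8.31×53 + 2.84×29 + 2.08×248 = 440.43 + 82.36 + 515.84 = 1038.63
ΣP(Year 3)Q(Year 3) = 8.46×53 + 2.30×29 + 2.31×248 = 448.38 + 66.7 + 572.88 = 1087.96
link = 1038.63/1087.96 = 0.954658
Chained index = 100 × 1.095654 × 0.968952 × 0.954658 = 101.3499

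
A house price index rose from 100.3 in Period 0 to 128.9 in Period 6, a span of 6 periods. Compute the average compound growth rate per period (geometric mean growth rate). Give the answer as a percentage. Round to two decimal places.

4.27%

Growth factor = (128.9/100.3)^(1/6) = (1.285145)^(1/6) = 1.042698
Growth rate = 1.042698 − 1 = 0.042698 = 4.2698%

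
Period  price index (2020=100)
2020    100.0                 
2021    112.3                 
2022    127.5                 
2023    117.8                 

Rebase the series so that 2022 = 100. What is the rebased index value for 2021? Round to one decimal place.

88.1

Rebased(2021) = 112.3 / 127.5 × 100 = 88.0784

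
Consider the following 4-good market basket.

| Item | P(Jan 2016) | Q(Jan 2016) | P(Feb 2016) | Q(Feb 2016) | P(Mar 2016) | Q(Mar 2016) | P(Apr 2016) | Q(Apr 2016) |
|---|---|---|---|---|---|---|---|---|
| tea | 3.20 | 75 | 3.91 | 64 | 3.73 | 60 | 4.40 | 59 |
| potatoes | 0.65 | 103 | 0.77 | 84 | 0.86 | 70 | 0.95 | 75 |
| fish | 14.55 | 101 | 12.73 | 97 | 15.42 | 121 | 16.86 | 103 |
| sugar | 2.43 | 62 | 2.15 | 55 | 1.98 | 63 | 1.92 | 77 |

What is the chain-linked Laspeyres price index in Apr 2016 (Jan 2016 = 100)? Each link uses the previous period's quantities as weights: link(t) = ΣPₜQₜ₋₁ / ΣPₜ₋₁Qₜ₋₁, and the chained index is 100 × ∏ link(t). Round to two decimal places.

116.95

Link Jan 2016→Feb 2016:
ΣP(Feb 2016)Q(Jan 2016) = 3.91×75 + 0.77×103 + 12.73×101 + 2.15×62 = 293.25 + 79.31 + 1285.73 + 133.3 = 1791.59
ΣP(Jan 2016)Q(Jan 2016) = 3.20×75 + 0.65×103 + 14.55×101 + 2.43×62 = 240 + 66.95 + 1469.55 + 150.66 = 1927.16
link = 1791.59/1927.16 = 0.929653
Link Feb 2016→Mar 2016:
ΣP(Mar 2016)Q(Feb 2016) = 3.73×64 + 0.86×84 + 15.42×97 + 1.98×55 = 238.72 + 72.24 + 1495.74 + 108.9 = 1915.6
ΣP(Feb 2016)Q(Feb 2016) = 3.91×64 + 0.77×84 + 12.73×97 + 2.15×55 = 250.24 + 64.68 + 1234.81 + 118.25 = 1667.98
link = 1915.6/1667.98 = 1.148455
Link Mar 2016→Apr 2016:
ΣP(Apr 2016)Q(Mar 2016) = 4.40×60 + 0.95×70 + 16.86×121 + 1.92×63 = 264 + 66.5 + 2040.06 + 120.96 = 2491.52
ΣP(Mar 2016)Q(Mar 2016) = 3.73×60 + 0.86×70 + 15.42×121 + 1.98×63 = 223.8 + 60.2 + 1865.82 + 124.74 = 2274.56
link = 2491.52/2274.56 = 1.095385
Chained index = 100 × 0.929653 × 1.148455 × 1.095385 = 116.9504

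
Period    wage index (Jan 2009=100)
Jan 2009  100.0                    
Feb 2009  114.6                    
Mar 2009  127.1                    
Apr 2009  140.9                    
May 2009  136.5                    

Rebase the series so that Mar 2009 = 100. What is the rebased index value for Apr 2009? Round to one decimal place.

110.9

Rebased(Apr 2009) = 140.9 / 127.1 × 100 = 110.8576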